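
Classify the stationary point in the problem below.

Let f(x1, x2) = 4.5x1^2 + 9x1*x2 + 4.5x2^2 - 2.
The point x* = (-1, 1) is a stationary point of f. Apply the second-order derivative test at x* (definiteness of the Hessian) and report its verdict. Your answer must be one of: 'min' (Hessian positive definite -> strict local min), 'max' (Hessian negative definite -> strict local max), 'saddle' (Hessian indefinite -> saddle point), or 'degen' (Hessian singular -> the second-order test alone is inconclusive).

Compute the Hessian H = grad^2 f:
  H = [[9, 9], [9, 9]]
Verify stationarity: grad f(x*) = H x* + g = (0, 0).
Eigenvalues of H: 0, 18.
H has a zero eigenvalue (singular; positive semidefinite but not definite), so H is neither positive definite, negative definite, nor indefinite. The second-order test alone is inconclusive -> degen.
(Indeed, f is constant along the null direction of H through x*, so x* is not a strict local extremum.)

degen


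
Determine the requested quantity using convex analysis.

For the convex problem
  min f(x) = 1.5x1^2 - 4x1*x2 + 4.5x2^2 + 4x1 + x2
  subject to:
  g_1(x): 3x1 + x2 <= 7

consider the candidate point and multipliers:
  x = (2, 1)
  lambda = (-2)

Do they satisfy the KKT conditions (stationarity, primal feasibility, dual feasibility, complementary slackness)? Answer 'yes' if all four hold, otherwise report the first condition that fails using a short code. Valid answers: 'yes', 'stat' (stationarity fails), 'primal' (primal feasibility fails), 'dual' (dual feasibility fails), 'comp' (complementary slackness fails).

Gradient of f: grad f(x) = Q x + c = (6, 2)
Constraint values g_i(x) = a_i^T x - b_i:
  g_1((2, 1)) = 0
Stationarity residual: grad f(x) + sum_i lambda_i a_i = (0, 0)
  -> stationarity OK
Primal feasibility (all g_i <= 0): OK
Dual feasibility (all lambda_i >= 0): FAILS
Complementary slackness (lambda_i * g_i(x) = 0 for all i): OK

Verdict: the first failing condition is dual_feasibility -> dual.

dual


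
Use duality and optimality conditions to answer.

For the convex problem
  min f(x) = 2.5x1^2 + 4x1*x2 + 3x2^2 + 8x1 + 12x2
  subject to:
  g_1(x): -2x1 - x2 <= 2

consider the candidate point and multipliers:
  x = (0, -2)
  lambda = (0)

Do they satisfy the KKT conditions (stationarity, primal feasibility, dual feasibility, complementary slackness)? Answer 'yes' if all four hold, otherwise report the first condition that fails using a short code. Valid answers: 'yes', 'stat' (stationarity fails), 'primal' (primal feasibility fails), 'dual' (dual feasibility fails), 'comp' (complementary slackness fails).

Gradient of f: grad f(x) = Q x + c = (0, 0)
Constraint values g_i(x) = a_i^T x - b_i:
  g_1((0, -2)) = 0
Stationarity residual: grad f(x) + sum_i lambda_i a_i = (0, 0)
  -> stationarity OK
Primal feasibility (all g_i <= 0): OK
Dual feasibility (all lambda_i >= 0): OK
Complementary slackness (lambda_i * g_i(x) = 0 for all i): OK

Verdict: yes, KKT holds.

yes


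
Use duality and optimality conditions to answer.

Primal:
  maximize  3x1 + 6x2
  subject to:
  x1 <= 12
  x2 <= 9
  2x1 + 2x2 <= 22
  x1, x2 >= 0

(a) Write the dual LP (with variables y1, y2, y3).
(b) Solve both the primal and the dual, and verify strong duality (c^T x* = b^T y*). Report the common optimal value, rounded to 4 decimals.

The standard primal-dual pair for 'max c^T x s.t. A x <= b, x >= 0' is:
  Dual:  min b^T y  s.t.  A^T y >= c,  y >= 0.

So the dual LP is:
  minimize  12y1 + 9y2 + 22y3
  subject to:
    y1 + 2y3 >= 3
    y2 + 2y3 >= 6
    y1, y2, y3 >= 0

Solving the primal: x* = (2, 9).
  primal value c^T x* = 60.
Solving the dual: y* = (0, 3, 1.5).
  dual value b^T y* = 60.
Strong duality: c^T x* = b^T y*. Confirmed.

60


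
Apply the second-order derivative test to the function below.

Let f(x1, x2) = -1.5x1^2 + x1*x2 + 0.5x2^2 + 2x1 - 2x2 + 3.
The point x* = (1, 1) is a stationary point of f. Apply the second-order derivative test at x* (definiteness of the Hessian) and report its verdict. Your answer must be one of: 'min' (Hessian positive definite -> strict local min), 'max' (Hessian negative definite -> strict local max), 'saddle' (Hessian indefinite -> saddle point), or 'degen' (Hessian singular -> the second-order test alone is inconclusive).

Compute the Hessian H = grad^2 f:
  H = [[-3, 1], [1, 1]]
Verify stationarity: grad f(x*) = H x* + g = (0, 0).
Eigenvalues of H: -3.2361, 1.2361.
Eigenvalues have mixed signs, so H is indefinite -> x* is a saddle point.

saddle


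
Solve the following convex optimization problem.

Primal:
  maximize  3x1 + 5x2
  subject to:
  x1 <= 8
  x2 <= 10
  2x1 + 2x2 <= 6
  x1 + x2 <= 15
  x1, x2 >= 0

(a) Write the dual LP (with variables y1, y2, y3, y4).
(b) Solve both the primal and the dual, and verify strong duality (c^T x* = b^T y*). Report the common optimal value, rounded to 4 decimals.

The standard primal-dual pair for 'max c^T x s.t. A x <= b, x >= 0' is:
  Dual:  min b^T y  s.t.  A^T y >= c,  y >= 0.

So the dual LP is:
  minimize  8y1 + 10y2 + 6y3 + 15y4
  subject to:
    y1 + 2y3 + y4 >= 3
    y2 + 2y3 + y4 >= 5
    y1, y2, y3, y4 >= 0

Solving the primal: x* = (0, 3).
  primal value c^T x* = 15.
Solving the dual: y* = (0, 0, 2.5, 0).
  dual value b^T y* = 15.
Strong duality: c^T x* = b^T y*. Confirmed.

15


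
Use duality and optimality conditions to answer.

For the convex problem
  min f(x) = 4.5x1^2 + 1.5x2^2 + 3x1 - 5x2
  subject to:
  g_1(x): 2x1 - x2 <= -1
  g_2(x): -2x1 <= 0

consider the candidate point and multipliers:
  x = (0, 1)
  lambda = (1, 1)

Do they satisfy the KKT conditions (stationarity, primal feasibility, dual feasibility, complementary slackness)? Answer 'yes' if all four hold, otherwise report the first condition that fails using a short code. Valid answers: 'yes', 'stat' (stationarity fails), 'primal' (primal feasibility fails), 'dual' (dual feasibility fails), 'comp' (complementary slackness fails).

Gradient of f: grad f(x) = Q x + c = (3, -2)
Constraint values g_i(x) = a_i^T x - b_i:
  g_1((0, 1)) = 0
  g_2((0, 1)) = 0
Stationarity residual: grad f(x) + sum_i lambda_i a_i = (3, -3)
  -> stationarity FAILS
Primal feasibility (all g_i <= 0): OK
Dual feasibility (all lambda_i >= 0): OK
Complementary slackness (lambda_i * g_i(x) = 0 for all i): OK

Verdict: the first failing condition is stationarity -> stat.

stat


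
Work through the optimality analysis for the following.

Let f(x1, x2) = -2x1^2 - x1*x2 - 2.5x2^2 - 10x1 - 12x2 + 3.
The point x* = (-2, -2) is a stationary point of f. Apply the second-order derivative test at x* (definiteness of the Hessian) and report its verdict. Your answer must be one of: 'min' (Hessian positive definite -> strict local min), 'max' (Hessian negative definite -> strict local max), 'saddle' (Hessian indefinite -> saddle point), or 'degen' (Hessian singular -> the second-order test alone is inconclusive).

Compute the Hessian H = grad^2 f:
  H = [[-4, -1], [-1, -5]]
Verify stationarity: grad f(x*) = H x* + g = (0, 0).
Eigenvalues of H: -5.618, -3.382.
Both eigenvalues < 0, so H is negative definite -> x* is a strict local max.

max


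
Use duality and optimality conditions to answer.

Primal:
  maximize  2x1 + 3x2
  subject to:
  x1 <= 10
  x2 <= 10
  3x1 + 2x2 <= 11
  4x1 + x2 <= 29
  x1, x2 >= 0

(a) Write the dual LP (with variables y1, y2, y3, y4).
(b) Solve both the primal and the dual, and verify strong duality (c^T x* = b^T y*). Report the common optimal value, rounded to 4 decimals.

The standard primal-dual pair for 'max c^T x s.t. A x <= b, x >= 0' is:
  Dual:  min b^T y  s.t.  A^T y >= c,  y >= 0.

So the dual LP is:
  minimize  10y1 + 10y2 + 11y3 + 29y4
  subject to:
    y1 + 3y3 + 4y4 >= 2
    y2 + 2y3 + y4 >= 3
    y1, y2, y3, y4 >= 0

Solving the primal: x* = (0, 5.5).
  primal value c^T x* = 16.5.
Solving the dual: y* = (0, 0, 1.5, 0).
  dual value b^T y* = 16.5.
Strong duality: c^T x* = b^T y*. Confirmed.

16.5


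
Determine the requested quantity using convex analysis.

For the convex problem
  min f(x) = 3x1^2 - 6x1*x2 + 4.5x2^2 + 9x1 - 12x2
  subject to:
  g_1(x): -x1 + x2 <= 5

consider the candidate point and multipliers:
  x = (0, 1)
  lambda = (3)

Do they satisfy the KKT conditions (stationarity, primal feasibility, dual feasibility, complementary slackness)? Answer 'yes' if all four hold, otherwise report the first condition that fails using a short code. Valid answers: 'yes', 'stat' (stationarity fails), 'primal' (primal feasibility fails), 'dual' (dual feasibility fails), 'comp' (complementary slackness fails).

Gradient of f: grad f(x) = Q x + c = (3, -3)
Constraint values g_i(x) = a_i^T x - b_i:
  g_1((0, 1)) = -4
Stationarity residual: grad f(x) + sum_i lambda_i a_i = (0, 0)
  -> stationarity OK
Primal feasibility (all g_i <= 0): OK
Dual feasibility (all lambda_i >= 0): OK
Complementary slackness (lambda_i * g_i(x) = 0 for all i): FAILS

Verdict: the first failing condition is complementary_slackness -> comp.

comp


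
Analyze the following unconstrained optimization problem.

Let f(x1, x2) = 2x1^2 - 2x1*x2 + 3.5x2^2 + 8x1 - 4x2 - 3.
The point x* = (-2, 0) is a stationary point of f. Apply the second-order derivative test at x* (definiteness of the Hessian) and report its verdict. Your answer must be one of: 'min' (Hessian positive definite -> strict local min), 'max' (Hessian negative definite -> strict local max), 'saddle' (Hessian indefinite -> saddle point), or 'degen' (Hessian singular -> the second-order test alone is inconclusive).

Compute the Hessian H = grad^2 f:
  H = [[4, -2], [-2, 7]]
Verify stationarity: grad f(x*) = H x* + g = (0, 0).
Eigenvalues of H: 3, 8.
Both eigenvalues > 0, so H is positive definite -> x* is a strict local min.

min


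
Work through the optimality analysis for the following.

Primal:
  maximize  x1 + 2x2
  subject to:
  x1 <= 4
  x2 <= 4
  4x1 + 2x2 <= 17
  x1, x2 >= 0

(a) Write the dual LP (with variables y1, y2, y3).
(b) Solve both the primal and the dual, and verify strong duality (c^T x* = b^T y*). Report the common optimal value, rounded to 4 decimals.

The standard primal-dual pair for 'max c^T x s.t. A x <= b, x >= 0' is:
  Dual:  min b^T y  s.t.  A^T y >= c,  y >= 0.

So the dual LP is:
  minimize  4y1 + 4y2 + 17y3
  subject to:
    y1 + 4y3 >= 1
    y2 + 2y3 >= 2
    y1, y2, y3 >= 0

Solving the primal: x* = (2.25, 4).
  primal value c^T x* = 10.25.
Solving the dual: y* = (0, 1.5, 0.25).
  dual value b^T y* = 10.25.
Strong duality: c^T x* = b^T y*. Confirmed.

10.25


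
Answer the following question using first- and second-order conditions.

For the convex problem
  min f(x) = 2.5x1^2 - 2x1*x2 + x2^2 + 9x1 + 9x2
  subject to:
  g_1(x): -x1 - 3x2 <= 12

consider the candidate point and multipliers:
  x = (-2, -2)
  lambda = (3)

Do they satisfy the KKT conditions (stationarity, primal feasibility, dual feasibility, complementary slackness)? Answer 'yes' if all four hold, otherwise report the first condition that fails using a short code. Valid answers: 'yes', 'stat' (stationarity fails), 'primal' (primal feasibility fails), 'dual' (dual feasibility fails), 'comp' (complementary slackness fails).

Gradient of f: grad f(x) = Q x + c = (3, 9)
Constraint values g_i(x) = a_i^T x - b_i:
  g_1((-2, -2)) = -4
Stationarity residual: grad f(x) + sum_i lambda_i a_i = (0, 0)
  -> stationarity OK
Primal feasibility (all g_i <= 0): OK
Dual feasibility (all lambda_i >= 0): OK
Complementary slackness (lambda_i * g_i(x) = 0 for all i): FAILS

Verdict: the first failing condition is complementary_slackness -> comp.

comp


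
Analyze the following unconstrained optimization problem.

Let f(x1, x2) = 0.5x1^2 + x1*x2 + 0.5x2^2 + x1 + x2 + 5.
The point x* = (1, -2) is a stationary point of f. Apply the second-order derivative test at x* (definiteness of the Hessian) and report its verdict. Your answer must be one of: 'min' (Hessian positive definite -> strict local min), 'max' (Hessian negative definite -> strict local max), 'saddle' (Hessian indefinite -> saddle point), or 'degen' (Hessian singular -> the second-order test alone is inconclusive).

Compute the Hessian H = grad^2 f:
  H = [[1, 1], [1, 1]]
Verify stationarity: grad f(x*) = H x* + g = (0, 0).
Eigenvalues of H: 0, 2.
H has a zero eigenvalue (singular; positive semidefinite but not definite), so H is neither positive definite, negative definite, nor indefinite. The second-order test alone is inconclusive -> degen.
(Indeed, f is constant along the null direction of H through x*, so x* is not a strict local extremum.)

degen


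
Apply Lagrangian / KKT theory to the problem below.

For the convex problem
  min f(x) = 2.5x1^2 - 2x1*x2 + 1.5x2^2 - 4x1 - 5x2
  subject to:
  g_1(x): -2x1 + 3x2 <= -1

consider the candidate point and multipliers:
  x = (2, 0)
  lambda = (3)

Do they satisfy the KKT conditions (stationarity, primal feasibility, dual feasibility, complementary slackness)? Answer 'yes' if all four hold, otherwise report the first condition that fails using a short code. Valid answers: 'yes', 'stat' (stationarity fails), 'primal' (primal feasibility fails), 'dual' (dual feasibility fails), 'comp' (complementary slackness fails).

Gradient of f: grad f(x) = Q x + c = (6, -9)
Constraint values g_i(x) = a_i^T x - b_i:
  g_1((2, 0)) = -3
Stationarity residual: grad f(x) + sum_i lambda_i a_i = (0, 0)
  -> stationarity OK
Primal feasibility (all g_i <= 0): OK
Dual feasibility (all lambda_i >= 0): OK
Complementary slackness (lambda_i * g_i(x) = 0 for all i): FAILS

Verdict: the first failing condition is complementary_slackness -> comp.

comp


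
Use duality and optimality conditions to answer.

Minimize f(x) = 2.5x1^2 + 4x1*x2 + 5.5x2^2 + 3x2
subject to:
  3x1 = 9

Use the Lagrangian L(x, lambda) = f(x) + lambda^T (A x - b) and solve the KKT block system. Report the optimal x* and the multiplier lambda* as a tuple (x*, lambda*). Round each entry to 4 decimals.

Form the Lagrangian:
  L(x, lambda) = (1/2) x^T Q x + c^T x + lambda^T (A x - b)
Stationarity (grad_x L = 0): Q x + c + A^T lambda = 0.
Primal feasibility: A x = b.

This gives the KKT block system:
  [ Q   A^T ] [ x     ]   [-c ]
  [ A    0  ] [ lambda ] = [ b ]

Solving the linear system:
  x*      = (3, -1.3636)
  lambda* = (-3.1818)
  f(x*)   = 12.2727

x* = (3, -1.3636), lambda* = (-3.1818)


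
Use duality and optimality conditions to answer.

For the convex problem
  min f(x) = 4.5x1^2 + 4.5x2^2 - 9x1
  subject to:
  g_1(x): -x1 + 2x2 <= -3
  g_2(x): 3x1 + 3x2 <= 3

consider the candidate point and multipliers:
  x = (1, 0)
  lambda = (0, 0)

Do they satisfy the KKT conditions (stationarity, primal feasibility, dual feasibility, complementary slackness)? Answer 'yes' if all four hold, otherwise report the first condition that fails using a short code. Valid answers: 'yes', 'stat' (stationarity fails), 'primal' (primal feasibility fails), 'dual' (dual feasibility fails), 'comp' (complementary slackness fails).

Gradient of f: grad f(x) = Q x + c = (0, 0)
Constraint values g_i(x) = a_i^T x - b_i:
  g_1((1, 0)) = 2
  g_2((1, 0)) = 0
Stationarity residual: grad f(x) + sum_i lambda_i a_i = (0, 0)
  -> stationarity OK
Primal feasibility (all g_i <= 0): FAILS
Dual feasibility (all lambda_i >= 0): OK
Complementary slackness (lambda_i * g_i(x) = 0 for all i): OK

Verdict: the first failing condition is primal_feasibility -> primal.

primal


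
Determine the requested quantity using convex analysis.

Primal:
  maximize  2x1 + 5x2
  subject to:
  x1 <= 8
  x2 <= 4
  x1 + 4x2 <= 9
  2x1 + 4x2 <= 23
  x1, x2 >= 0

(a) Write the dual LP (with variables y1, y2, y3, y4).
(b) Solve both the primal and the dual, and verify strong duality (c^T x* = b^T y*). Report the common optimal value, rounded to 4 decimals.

The standard primal-dual pair for 'max c^T x s.t. A x <= b, x >= 0' is:
  Dual:  min b^T y  s.t.  A^T y >= c,  y >= 0.

So the dual LP is:
  minimize  8y1 + 4y2 + 9y3 + 23y4
  subject to:
    y1 + y3 + 2y4 >= 2
    y2 + 4y3 + 4y4 >= 5
    y1, y2, y3, y4 >= 0

Solving the primal: x* = (8, 0.25).
  primal value c^T x* = 17.25.
Solving the dual: y* = (0.75, 0, 1.25, 0).
  dual value b^T y* = 17.25.
Strong duality: c^T x* = b^T y*. Confirmed.

17.25


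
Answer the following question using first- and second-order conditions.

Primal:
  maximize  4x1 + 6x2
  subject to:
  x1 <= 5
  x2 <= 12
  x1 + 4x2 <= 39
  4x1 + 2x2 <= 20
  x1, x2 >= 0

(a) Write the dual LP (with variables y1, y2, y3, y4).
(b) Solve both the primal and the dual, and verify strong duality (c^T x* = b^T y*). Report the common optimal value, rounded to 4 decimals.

The standard primal-dual pair for 'max c^T x s.t. A x <= b, x >= 0' is:
  Dual:  min b^T y  s.t.  A^T y >= c,  y >= 0.

So the dual LP is:
  minimize  5y1 + 12y2 + 39y3 + 20y4
  subject to:
    y1 + y3 + 4y4 >= 4
    y2 + 4y3 + 2y4 >= 6
    y1, y2, y3, y4 >= 0

Solving the primal: x* = (0.1429, 9.7143).
  primal value c^T x* = 58.8571.
Solving the dual: y* = (0, 0, 1.1429, 0.7143).
  dual value b^T y* = 58.8571.
Strong duality: c^T x* = b^T y*. Confirmed.

58.8571


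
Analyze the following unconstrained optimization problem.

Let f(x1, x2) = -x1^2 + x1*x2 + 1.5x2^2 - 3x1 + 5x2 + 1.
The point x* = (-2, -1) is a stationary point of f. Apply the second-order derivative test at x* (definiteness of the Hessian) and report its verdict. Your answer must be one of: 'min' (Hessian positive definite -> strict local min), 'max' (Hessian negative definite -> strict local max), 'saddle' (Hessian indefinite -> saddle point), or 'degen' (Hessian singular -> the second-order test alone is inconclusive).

Compute the Hessian H = grad^2 f:
  H = [[-2, 1], [1, 3]]
Verify stationarity: grad f(x*) = H x* + g = (0, 0).
Eigenvalues of H: -2.1926, 3.1926.
Eigenvalues have mixed signs, so H is indefinite -> x* is a saddle point.

saddle


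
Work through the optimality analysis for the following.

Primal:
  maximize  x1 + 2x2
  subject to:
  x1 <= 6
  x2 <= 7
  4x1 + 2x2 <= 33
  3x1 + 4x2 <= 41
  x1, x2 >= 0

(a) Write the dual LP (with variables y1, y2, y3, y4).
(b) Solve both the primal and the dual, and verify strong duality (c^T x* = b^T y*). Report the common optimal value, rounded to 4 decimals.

The standard primal-dual pair for 'max c^T x s.t. A x <= b, x >= 0' is:
  Dual:  min b^T y  s.t.  A^T y >= c,  y >= 0.

So the dual LP is:
  minimize  6y1 + 7y2 + 33y3 + 41y4
  subject to:
    y1 + 4y3 + 3y4 >= 1
    y2 + 2y3 + 4y4 >= 2
    y1, y2, y3, y4 >= 0

Solving the primal: x* = (4.3333, 7).
  primal value c^T x* = 18.3333.
Solving the dual: y* = (0, 0.6667, 0, 0.3333).
  dual value b^T y* = 18.3333.
Strong duality: c^T x* = b^T y*. Confirmed.

18.3333


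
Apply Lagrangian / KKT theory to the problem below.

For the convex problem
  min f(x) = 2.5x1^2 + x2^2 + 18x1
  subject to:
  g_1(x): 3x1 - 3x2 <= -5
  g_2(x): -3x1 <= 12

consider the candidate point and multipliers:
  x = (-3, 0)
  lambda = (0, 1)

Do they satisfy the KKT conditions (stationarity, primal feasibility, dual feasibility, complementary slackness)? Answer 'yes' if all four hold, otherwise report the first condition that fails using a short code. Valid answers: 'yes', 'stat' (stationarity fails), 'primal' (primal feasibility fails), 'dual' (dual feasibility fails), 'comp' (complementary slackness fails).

Gradient of f: grad f(x) = Q x + c = (3, 0)
Constraint values g_i(x) = a_i^T x - b_i:
  g_1((-3, 0)) = -4
  g_2((-3, 0)) = -3
Stationarity residual: grad f(x) + sum_i lambda_i a_i = (0, 0)
  -> stationarity OK
Primal feasibility (all g_i <= 0): OK
Dual feasibility (all lambda_i >= 0): OK
Complementary slackness (lambda_i * g_i(x) = 0 for all i): FAILS

Verdict: the first failing condition is complementary_slackness -> comp.

comp


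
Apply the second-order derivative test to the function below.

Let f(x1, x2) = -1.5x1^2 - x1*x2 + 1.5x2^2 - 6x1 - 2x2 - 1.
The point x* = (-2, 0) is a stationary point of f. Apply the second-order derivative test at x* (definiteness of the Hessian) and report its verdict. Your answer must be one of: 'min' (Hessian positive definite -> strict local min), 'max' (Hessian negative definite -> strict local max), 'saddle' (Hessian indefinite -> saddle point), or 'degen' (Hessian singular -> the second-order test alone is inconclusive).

Compute the Hessian H = grad^2 f:
  H = [[-3, -1], [-1, 3]]
Verify stationarity: grad f(x*) = H x* + g = (0, 0).
Eigenvalues of H: -3.1623, 3.1623.
Eigenvalues have mixed signs, so H is indefinite -> x* is a saddle point.

saddle


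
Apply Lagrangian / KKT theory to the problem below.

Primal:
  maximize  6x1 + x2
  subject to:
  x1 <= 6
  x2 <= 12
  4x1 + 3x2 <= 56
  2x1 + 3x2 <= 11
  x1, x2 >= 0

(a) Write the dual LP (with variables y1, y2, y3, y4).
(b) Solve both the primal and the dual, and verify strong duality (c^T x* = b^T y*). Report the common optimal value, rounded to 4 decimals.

The standard primal-dual pair for 'max c^T x s.t. A x <= b, x >= 0' is:
  Dual:  min b^T y  s.t.  A^T y >= c,  y >= 0.

So the dual LP is:
  minimize  6y1 + 12y2 + 56y3 + 11y4
  subject to:
    y1 + 4y3 + 2y4 >= 6
    y2 + 3y3 + 3y4 >= 1
    y1, y2, y3, y4 >= 0

Solving the primal: x* = (5.5, 0).
  primal value c^T x* = 33.
Solving the dual: y* = (0, 0, 0, 3).
  dual value b^T y* = 33.
Strong duality: c^T x* = b^T y*. Confirmed.

33


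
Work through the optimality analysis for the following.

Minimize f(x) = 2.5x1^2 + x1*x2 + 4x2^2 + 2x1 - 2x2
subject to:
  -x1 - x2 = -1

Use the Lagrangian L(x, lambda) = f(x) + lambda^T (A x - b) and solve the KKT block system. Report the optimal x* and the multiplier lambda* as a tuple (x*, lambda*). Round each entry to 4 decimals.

Form the Lagrangian:
  L(x, lambda) = (1/2) x^T Q x + c^T x + lambda^T (A x - b)
Stationarity (grad_x L = 0): Q x + c + A^T lambda = 0.
Primal feasibility: A x = b.

This gives the KKT block system:
  [ Q   A^T ] [ x     ]   [-c ]
  [ A    0  ] [ lambda ] = [ b ]

Solving the linear system:
  x*      = (0.2727, 0.7273)
  lambda* = (4.0909)
  f(x*)   = 1.5909

x* = (0.2727, 0.7273), lambda* = (4.0909)


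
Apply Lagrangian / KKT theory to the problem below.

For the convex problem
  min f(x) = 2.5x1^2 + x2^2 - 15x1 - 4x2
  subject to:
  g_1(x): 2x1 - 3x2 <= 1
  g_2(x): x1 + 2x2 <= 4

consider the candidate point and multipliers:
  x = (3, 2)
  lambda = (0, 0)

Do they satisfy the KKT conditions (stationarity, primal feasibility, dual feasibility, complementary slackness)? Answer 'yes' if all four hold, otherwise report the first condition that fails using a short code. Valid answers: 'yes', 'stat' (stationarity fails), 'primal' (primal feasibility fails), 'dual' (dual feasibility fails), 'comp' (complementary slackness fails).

Gradient of f: grad f(x) = Q x + c = (0, 0)
Constraint values g_i(x) = a_i^T x - b_i:
  g_1((3, 2)) = -1
  g_2((3, 2)) = 3
Stationarity residual: grad f(x) + sum_i lambda_i a_i = (0, 0)
  -> stationarity OK
Primal feasibility (all g_i <= 0): FAILS
Dual feasibility (all lambda_i >= 0): OK
Complementary slackness (lambda_i * g_i(x) = 0 for all i): OK

Verdict: the first failing condition is primal_feasibility -> primal.

primal


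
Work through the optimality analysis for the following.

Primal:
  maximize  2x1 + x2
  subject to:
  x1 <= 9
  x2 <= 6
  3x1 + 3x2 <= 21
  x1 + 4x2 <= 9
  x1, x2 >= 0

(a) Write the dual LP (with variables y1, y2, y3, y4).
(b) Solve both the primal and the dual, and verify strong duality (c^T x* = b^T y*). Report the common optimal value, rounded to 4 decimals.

The standard primal-dual pair for 'max c^T x s.t. A x <= b, x >= 0' is:
  Dual:  min b^T y  s.t.  A^T y >= c,  y >= 0.

So the dual LP is:
  minimize  9y1 + 6y2 + 21y3 + 9y4
  subject to:
    y1 + 3y3 + y4 >= 2
    y2 + 3y3 + 4y4 >= 1
    y1, y2, y3, y4 >= 0

Solving the primal: x* = (7, 0).
  primal value c^T x* = 14.
Solving the dual: y* = (0, 0, 0.6667, 0).
  dual value b^T y* = 14.
Strong duality: c^T x* = b^T y*. Confirmed.

14


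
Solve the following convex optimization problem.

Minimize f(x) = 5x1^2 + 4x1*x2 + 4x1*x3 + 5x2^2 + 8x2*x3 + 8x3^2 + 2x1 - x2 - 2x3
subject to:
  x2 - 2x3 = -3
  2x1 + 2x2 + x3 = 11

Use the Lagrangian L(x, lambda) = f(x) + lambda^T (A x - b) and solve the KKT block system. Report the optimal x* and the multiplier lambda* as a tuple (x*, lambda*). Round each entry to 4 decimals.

Form the Lagrangian:
  L(x, lambda) = (1/2) x^T Q x + c^T x + lambda^T (A x - b)
Stationarity (grad_x L = 0): Q x + c + A^T lambda = 0.
Primal feasibility: A x = b.

This gives the KKT block system:
  [ Q   A^T ] [ x     ]   [-c ]
  [ A    0  ] [ lambda ] = [ b ]

Solving the linear system:
  x*      = (3.7072, 0.8343, 1.9171)
  lambda* = (12.5691, -25.0387)
  f(x*)   = 157.9392

x* = (3.7072, 0.8343, 1.9171), lambda* = (12.5691, -25.0387)


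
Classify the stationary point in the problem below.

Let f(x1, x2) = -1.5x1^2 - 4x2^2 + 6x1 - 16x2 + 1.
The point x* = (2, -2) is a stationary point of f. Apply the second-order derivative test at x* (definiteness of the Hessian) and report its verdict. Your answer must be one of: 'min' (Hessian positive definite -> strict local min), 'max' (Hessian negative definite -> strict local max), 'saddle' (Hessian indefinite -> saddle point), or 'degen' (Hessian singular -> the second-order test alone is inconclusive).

Compute the Hessian H = grad^2 f:
  H = [[-3, 0], [0, -8]]
Verify stationarity: grad f(x*) = H x* + g = (0, 0).
Eigenvalues of H: -8, -3.
Both eigenvalues < 0, so H is negative definite -> x* is a strict local max.

max


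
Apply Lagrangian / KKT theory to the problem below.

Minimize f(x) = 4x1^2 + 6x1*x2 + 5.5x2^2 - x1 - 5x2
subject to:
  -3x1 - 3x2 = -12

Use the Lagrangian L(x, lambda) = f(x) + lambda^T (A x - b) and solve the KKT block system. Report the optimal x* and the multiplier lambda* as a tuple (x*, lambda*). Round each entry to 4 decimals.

Form the Lagrangian:
  L(x, lambda) = (1/2) x^T Q x + c^T x + lambda^T (A x - b)
Stationarity (grad_x L = 0): Q x + c + A^T lambda = 0.
Primal feasibility: A x = b.

This gives the KKT block system:
  [ Q   A^T ] [ x     ]   [-c ]
  [ A    0  ] [ lambda ] = [ b ]

Solving the linear system:
  x*      = (2.2857, 1.7143)
  lambda* = (9.1905)
  f(x*)   = 49.7143

x* = (2.2857, 1.7143), lambda* = (9.1905)


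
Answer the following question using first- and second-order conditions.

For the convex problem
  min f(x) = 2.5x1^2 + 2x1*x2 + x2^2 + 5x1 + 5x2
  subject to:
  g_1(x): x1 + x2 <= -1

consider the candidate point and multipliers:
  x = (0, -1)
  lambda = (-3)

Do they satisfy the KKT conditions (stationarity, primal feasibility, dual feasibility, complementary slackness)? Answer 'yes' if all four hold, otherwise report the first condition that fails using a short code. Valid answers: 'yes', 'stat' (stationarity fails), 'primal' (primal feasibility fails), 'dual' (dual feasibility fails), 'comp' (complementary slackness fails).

Gradient of f: grad f(x) = Q x + c = (3, 3)
Constraint values g_i(x) = a_i^T x - b_i:
  g_1((0, -1)) = 0
Stationarity residual: grad f(x) + sum_i lambda_i a_i = (0, 0)
  -> stationarity OK
Primal feasibility (all g_i <= 0): OK
Dual feasibility (all lambda_i >= 0): FAILS
Complementary slackness (lambda_i * g_i(x) = 0 for all i): OK

Verdict: the first failing condition is dual_feasibility -> dual.

dual


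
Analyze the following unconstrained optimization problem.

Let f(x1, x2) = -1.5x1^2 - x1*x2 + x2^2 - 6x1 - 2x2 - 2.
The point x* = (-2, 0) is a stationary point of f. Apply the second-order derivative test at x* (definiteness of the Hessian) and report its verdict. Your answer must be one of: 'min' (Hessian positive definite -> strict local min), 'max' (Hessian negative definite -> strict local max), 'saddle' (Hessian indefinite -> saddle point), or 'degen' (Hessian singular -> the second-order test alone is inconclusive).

Compute the Hessian H = grad^2 f:
  H = [[-3, -1], [-1, 2]]
Verify stationarity: grad f(x*) = H x* + g = (0, 0).
Eigenvalues of H: -3.1926, 2.1926.
Eigenvalues have mixed signs, so H is indefinite -> x* is a saddle point.

saddle


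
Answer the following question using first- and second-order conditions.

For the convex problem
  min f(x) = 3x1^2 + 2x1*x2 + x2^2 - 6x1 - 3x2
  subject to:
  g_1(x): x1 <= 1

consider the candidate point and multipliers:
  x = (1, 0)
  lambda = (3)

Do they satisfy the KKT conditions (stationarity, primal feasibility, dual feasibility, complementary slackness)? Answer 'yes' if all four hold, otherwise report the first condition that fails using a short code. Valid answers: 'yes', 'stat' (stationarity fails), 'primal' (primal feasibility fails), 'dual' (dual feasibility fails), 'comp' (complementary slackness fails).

Gradient of f: grad f(x) = Q x + c = (0, -1)
Constraint values g_i(x) = a_i^T x - b_i:
  g_1((1, 0)) = 0
Stationarity residual: grad f(x) + sum_i lambda_i a_i = (3, -1)
  -> stationarity FAILS
Primal feasibility (all g_i <= 0): OK
Dual feasibility (all lambda_i >= 0): OK
Complementary slackness (lambda_i * g_i(x) = 0 for all i): OK

Verdict: the first failing condition is stationarity -> stat.

stat


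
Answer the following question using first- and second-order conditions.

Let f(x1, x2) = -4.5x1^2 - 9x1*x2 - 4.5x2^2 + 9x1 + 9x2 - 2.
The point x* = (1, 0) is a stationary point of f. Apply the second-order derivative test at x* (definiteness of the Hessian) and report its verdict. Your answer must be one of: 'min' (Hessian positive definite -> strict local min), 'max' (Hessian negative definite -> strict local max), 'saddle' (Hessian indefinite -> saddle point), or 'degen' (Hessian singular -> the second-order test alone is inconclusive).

Compute the Hessian H = grad^2 f:
  H = [[-9, -9], [-9, -9]]
Verify stationarity: grad f(x*) = H x* + g = (0, 0).
Eigenvalues of H: -18, 0.
H has a zero eigenvalue (singular; negative semidefinite but not definite), so H is neither positive definite, negative definite, nor indefinite. The second-order test alone is inconclusive -> degen.
(Indeed, f is constant along the null direction of H through x*, so x* is not a strict local extremum.)

degen


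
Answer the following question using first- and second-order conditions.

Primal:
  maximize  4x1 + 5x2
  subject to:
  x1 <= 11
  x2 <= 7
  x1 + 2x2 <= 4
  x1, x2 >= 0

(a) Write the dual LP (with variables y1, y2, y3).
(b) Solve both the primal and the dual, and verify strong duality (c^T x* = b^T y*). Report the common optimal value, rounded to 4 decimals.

The standard primal-dual pair for 'max c^T x s.t. A x <= b, x >= 0' is:
  Dual:  min b^T y  s.t.  A^T y >= c,  y >= 0.

So the dual LP is:
  minimize  11y1 + 7y2 + 4y3
  subject to:
    y1 + y3 >= 4
    y2 + 2y3 >= 5
    y1, y2, y3 >= 0

Solving the primal: x* = (4, 0).
  primal value c^T x* = 16.
Solving the dual: y* = (0, 0, 4).
  dual value b^T y* = 16.
Strong duality: c^T x* = b^T y*. Confirmed.

16


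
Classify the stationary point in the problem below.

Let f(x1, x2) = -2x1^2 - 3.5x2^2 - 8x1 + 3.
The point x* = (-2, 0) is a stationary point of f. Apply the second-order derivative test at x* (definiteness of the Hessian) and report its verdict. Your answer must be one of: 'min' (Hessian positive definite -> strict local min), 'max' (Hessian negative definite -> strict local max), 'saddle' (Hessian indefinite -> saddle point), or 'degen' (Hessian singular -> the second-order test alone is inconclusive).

Compute the Hessian H = grad^2 f:
  H = [[-4, 0], [0, -7]]
Verify stationarity: grad f(x*) = H x* + g = (0, 0).
Eigenvalues of H: -7, -4.
Both eigenvalues < 0, so H is negative definite -> x* is a strict local max.

max


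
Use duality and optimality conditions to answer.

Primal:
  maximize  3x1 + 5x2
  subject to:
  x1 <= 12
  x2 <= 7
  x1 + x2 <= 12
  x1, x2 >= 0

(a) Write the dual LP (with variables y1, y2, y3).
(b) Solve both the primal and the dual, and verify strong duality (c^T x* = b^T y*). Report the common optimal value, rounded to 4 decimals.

The standard primal-dual pair for 'max c^T x s.t. A x <= b, x >= 0' is:
  Dual:  min b^T y  s.t.  A^T y >= c,  y >= 0.

So the dual LP is:
  minimize  12y1 + 7y2 + 12y3
  subject to:
    y1 + y3 >= 3
    y2 + y3 >= 5
    y1, y2, y3 >= 0

Solving the primal: x* = (5, 7).
  primal value c^T x* = 50.
Solving the dual: y* = (0, 2, 3).
  dual value b^T y* = 50.
Strong duality: c^T x* = b^T y*. Confirmed.

50


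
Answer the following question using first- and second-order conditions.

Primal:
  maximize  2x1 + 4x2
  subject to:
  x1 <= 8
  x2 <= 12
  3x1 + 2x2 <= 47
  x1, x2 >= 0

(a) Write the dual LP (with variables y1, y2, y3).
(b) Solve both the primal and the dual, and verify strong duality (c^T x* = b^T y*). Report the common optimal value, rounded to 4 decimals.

The standard primal-dual pair for 'max c^T x s.t. A x <= b, x >= 0' is:
  Dual:  min b^T y  s.t.  A^T y >= c,  y >= 0.

So the dual LP is:
  minimize  8y1 + 12y2 + 47y3
  subject to:
    y1 + 3y3 >= 2
    y2 + 2y3 >= 4
    y1, y2, y3 >= 0

Solving the primal: x* = (7.6667, 12).
  primal value c^T x* = 63.3333.
Solving the dual: y* = (0, 2.6667, 0.6667).
  dual value b^T y* = 63.3333.
Strong duality: c^T x* = b^T y*. Confirmed.

63.3333


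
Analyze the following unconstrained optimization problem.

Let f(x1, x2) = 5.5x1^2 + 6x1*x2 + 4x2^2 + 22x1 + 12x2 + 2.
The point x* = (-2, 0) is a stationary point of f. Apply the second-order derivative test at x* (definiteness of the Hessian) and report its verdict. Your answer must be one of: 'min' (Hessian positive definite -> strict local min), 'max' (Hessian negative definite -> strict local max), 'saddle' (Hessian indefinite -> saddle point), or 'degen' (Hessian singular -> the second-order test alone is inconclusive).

Compute the Hessian H = grad^2 f:
  H = [[11, 6], [6, 8]]
Verify stationarity: grad f(x*) = H x* + g = (0, 0).
Eigenvalues of H: 3.3153, 15.6847.
Both eigenvalues > 0, so H is positive definite -> x* is a strict local min.

min


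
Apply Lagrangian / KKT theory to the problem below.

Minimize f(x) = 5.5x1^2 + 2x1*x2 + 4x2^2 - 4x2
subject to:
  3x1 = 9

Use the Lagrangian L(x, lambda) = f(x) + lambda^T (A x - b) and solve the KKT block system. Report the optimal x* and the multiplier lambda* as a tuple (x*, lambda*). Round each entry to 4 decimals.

Form the Lagrangian:
  L(x, lambda) = (1/2) x^T Q x + c^T x + lambda^T (A x - b)
Stationarity (grad_x L = 0): Q x + c + A^T lambda = 0.
Primal feasibility: A x = b.

This gives the KKT block system:
  [ Q   A^T ] [ x     ]   [-c ]
  [ A    0  ] [ lambda ] = [ b ]

Solving the linear system:
  x*      = (3, -0.25)
  lambda* = (-10.8333)
  f(x*)   = 49.25

x* = (3, -0.25), lambda* = (-10.8333)


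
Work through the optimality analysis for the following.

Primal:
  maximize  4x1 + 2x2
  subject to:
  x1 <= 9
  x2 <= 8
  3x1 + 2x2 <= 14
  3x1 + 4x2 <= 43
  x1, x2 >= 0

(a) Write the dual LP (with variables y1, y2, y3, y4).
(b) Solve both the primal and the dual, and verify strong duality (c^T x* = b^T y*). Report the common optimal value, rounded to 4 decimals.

The standard primal-dual pair for 'max c^T x s.t. A x <= b, x >= 0' is:
  Dual:  min b^T y  s.t.  A^T y >= c,  y >= 0.

So the dual LP is:
  minimize  9y1 + 8y2 + 14y3 + 43y4
  subject to:
    y1 + 3y3 + 3y4 >= 4
    y2 + 2y3 + 4y4 >= 2
    y1, y2, y3, y4 >= 0

Solving the primal: x* = (4.6667, 0).
  primal value c^T x* = 18.6667.
Solving the dual: y* = (0, 0, 1.3333, 0).
  dual value b^T y* = 18.6667.
Strong duality: c^T x* = b^T y*. Confirmed.

18.6667


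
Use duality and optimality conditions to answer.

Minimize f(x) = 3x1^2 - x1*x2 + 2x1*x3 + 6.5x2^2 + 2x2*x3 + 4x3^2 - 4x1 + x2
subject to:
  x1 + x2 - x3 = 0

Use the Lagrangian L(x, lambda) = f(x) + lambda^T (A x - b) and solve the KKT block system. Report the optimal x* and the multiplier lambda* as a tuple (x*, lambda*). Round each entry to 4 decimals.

Form the Lagrangian:
  L(x, lambda) = (1/2) x^T Q x + c^T x + lambda^T (A x - b)
Stationarity (grad_x L = 0): Q x + c + A^T lambda = 0.
Primal feasibility: A x = b.

This gives the KKT block system:
  [ Q   A^T ] [ x     ]   [-c ]
  [ A    0  ] [ lambda ] = [ b ]

Solving the linear system:
  x*      = (0.3374, -0.1884, 0.1489)
  lambda* = (1.4894)
  f(x*)   = -0.769

x* = (0.3374, -0.1884, 0.1489), lambda* = (1.4894)


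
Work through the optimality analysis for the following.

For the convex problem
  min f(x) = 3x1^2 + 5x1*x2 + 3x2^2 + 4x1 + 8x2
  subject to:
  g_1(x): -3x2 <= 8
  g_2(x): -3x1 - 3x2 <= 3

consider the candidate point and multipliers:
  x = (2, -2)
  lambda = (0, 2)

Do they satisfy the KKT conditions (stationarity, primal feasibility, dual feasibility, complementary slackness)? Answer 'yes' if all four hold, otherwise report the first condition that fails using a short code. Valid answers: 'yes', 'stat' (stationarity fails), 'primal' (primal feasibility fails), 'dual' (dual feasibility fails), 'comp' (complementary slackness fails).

Gradient of f: grad f(x) = Q x + c = (6, 6)
Constraint values g_i(x) = a_i^T x - b_i:
  g_1((2, -2)) = -2
  g_2((2, -2)) = -3
Stationarity residual: grad f(x) + sum_i lambda_i a_i = (0, 0)
  -> stationarity OK
Primal feasibility (all g_i <= 0): OK
Dual feasibility (all lambda_i >= 0): OK
Complementary slackness (lambda_i * g_i(x) = 0 for all i): FAILS

Verdict: the first failing condition is complementary_slackness -> comp.

comp


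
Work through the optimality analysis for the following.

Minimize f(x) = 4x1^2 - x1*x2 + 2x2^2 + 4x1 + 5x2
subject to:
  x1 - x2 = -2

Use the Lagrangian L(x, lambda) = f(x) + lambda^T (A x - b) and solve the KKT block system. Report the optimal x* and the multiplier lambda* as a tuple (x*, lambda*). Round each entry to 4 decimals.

Form the Lagrangian:
  L(x, lambda) = (1/2) x^T Q x + c^T x + lambda^T (A x - b)
Stationarity (grad_x L = 0): Q x + c + A^T lambda = 0.
Primal feasibility: A x = b.

This gives the KKT block system:
  [ Q   A^T ] [ x     ]   [-c ]
  [ A    0  ] [ lambda ] = [ b ]

Solving the linear system:
  x*      = (-1.5, 0.5)
  lambda* = (8.5)
  f(x*)   = 6.75

x* = (-1.5, 0.5), lambda* = (8.5)


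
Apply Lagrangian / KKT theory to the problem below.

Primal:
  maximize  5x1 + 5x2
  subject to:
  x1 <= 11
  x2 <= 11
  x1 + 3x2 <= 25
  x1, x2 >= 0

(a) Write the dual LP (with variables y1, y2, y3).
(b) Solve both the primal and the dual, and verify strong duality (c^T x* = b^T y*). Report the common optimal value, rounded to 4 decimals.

The standard primal-dual pair for 'max c^T x s.t. A x <= b, x >= 0' is:
  Dual:  min b^T y  s.t.  A^T y >= c,  y >= 0.

So the dual LP is:
  minimize  11y1 + 11y2 + 25y3
  subject to:
    y1 + y3 >= 5
    y2 + 3y3 >= 5
    y1, y2, y3 >= 0

Solving the primal: x* = (11, 4.6667).
  primal value c^T x* = 78.3333.
Solving the dual: y* = (3.3333, 0, 1.6667).
  dual value b^T y* = 78.3333.
Strong duality: c^T x* = b^T y*. Confirmed.

78.3333


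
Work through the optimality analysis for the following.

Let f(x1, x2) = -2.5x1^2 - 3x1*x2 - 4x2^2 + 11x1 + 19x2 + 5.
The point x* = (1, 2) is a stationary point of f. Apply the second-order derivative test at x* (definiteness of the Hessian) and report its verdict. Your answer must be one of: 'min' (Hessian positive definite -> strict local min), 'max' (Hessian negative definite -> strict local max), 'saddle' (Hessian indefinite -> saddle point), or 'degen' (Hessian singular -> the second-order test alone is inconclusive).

Compute the Hessian H = grad^2 f:
  H = [[-5, -3], [-3, -8]]
Verify stationarity: grad f(x*) = H x* + g = (0, 0).
Eigenvalues of H: -9.8541, -3.1459.
Both eigenvalues < 0, so H is negative definite -> x* is a strict local max.

max


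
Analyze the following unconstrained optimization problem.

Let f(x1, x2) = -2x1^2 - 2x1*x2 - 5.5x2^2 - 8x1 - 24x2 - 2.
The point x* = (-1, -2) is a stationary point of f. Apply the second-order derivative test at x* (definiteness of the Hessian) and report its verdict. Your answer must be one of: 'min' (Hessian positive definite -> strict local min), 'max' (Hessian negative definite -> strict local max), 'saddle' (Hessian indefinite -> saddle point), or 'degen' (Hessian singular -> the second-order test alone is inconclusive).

Compute the Hessian H = grad^2 f:
  H = [[-4, -2], [-2, -11]]
Verify stationarity: grad f(x*) = H x* + g = (0, 0).
Eigenvalues of H: -11.5311, -3.4689.
Both eigenvalues < 0, so H is negative definite -> x* is a strict local max.

max
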